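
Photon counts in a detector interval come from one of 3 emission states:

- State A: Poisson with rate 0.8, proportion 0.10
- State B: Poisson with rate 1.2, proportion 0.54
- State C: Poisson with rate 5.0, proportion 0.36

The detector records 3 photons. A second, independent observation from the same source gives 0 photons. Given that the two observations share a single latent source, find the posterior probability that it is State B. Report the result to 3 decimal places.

The responsibility of component k is w_k f_k(x) divided by Σ_j w_j f_j(x).
Since both observations come from the same component, the likelihood for component k is f_k(x₁)·f_k(x₂).
  f_A = [e^(−0.8)·0.8^3/3! = 0.0383427] × [0.449329] = 0.0172285
  f_B = [e^(−1.2)·1.2^3/3! = 0.0867439] × [0.301194] = 0.0261268
  f_C = [e^(−5.0)·5.0^3/3! = 0.140374] × [0.00673795] = 0.000945832
Unnormalised posteriors:
  w_A·f_A = 0.10 × 0.0172285 = 0.00172285
  w_B·f_B = 0.54 × 0.0261268 = 0.0141085
  w_C·f_C = 0.36 × 0.000945832 = 0.000340499
Evidence: 0.00172285 + 0.0141085 + 0.000340499 = 0.0161718
Responsibility of State B: 0.0141085 / 0.0161718 ≈ 0.872

0.872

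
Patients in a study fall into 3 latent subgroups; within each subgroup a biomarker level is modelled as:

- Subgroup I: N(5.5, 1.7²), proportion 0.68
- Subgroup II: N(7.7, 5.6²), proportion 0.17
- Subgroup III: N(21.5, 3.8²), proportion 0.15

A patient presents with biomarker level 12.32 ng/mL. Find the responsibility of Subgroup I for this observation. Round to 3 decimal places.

The responsibility of component k is π_k f_k(x) divided by Σ_j π_j f_j(x).
Normal densities:
  f_I = (1/(1.7·√(2π)))·exp(−(12.32−5.5)²/(2·1.7²)) = 0.234672·exp(-8.04713) = 7.50996e-05
  f_II = (1/(5.6·√(2π)))·exp(−(12.32−7.7)²/(2·5.6²)) = 0.071240·exp(-0.34031) = 0.0506905
  f_III = (1/(3.8·√(2π)))·exp(−(12.32−21.5)²/(2·3.8²)) = 0.104985·exp(-2.91802) = 0.00567344
Multiply by the mixture weights:
  π_I·f_I = 0.68 × 7.50996e-05 = 5.10678e-05
  π_II·f_II = 0.17 × 0.0506905 = 0.00861738
  π_III·f_III = 0.15 × 0.00567344 = 0.000851017
Sum: 5.10678e-05 + 0.00861738 + 0.000851017 = 0.00951946
Responsibility of Subgroup I: 5.10678e-05 / 0.00951946 ≈ 0.005

0.005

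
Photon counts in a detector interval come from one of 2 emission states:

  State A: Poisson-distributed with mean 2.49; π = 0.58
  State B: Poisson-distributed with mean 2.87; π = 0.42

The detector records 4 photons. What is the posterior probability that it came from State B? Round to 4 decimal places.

0.4664

The responsibility of component k is w_k f_k(x) divided by Σ_j w_j f_j(x).
Poisson probabilities:
  f_A = 0.132798
  f_B = 0.160284
Prior × likelihood for each component:
  w_A·f_A = 0.58 × 0.132798 = 0.0770231
  w_B·f_B = 0.42 × 0.160284 = 0.0673194
Evidence: 0.0770231 + 0.0673194 = 0.144343
So the posterior for State B is 0.0673194 / 0.144343 ≈ 0.4664.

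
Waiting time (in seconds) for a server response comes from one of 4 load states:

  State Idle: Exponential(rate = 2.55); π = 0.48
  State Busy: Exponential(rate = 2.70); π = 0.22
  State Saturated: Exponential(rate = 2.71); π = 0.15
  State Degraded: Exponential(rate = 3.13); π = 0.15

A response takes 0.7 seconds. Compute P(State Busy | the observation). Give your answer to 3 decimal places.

P(component k | x) = w_k·f_k(x) / marginal(x), where marginal(x) = Σ_j w_j·f_j(x).
Exponential densities:
  p_Idle = 2.55·e^(−2.55·0.7) = 2.55·e^(−1.7850) = 0.427883
  p_Busy = 2.70·e^(−2.70·0.7) = 2.70·e^(−1.8900) = 0.407894
  p_Saturated = 2.71·e^(−2.71·0.7) = 2.71·e^(−1.8970) = 0.406549
  p_Degraded = 3.13·e^(−3.13·0.7) = 3.13·e^(−2.1910) = 0.349949
Unnormalised posteriors:
  w_Idle·p_Idle = 0.48 × 0.427883 = 0.205384
  w_Busy·p_Busy = 0.22 × 0.407894 = 0.0897367
  w_Saturated·p_Saturated = 0.15 × 0.406549 = 0.0609823
  w_Degraded·p_Degraded = 0.15 × 0.349949 = 0.0524924
Evidence: 0.205384 + 0.0897367 + 0.0609823 + 0.0524924 = 0.408595
So the posterior for State Busy is 0.0897367 / 0.408595 ≈ 0.220.

0.220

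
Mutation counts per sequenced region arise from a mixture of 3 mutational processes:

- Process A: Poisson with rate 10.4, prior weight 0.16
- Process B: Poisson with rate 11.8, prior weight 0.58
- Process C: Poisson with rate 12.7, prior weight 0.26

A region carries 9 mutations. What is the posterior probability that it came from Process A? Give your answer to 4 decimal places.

0.2097

Posterior ∝ prior × likelihood, so P(k | x) ∝ π_k f_k(x); normalise over all components.
Component likelihoods at x = 9 mutations:
  L_A = e^(−10.4)·10.4^9/9! = 0.119364
  L_B = e^(−11.8)·11.8^9/9! = 0.0917276
  L_C = e^(−12.7)·12.7^9/9! = 0.0722654
Multiply by the mixture weights:
  π_A·L_A = 0.16 × 0.119364 = 0.0190983
  π_B·L_B = 0.58 × 0.0917276 = 0.053202
  π_C·L_C = 0.26 × 0.0722654 = 0.018789
Normaliser: 0.0190983 + 0.053202 + 0.018789 = 0.0910893
P(Process A | x) ≈ 0.2097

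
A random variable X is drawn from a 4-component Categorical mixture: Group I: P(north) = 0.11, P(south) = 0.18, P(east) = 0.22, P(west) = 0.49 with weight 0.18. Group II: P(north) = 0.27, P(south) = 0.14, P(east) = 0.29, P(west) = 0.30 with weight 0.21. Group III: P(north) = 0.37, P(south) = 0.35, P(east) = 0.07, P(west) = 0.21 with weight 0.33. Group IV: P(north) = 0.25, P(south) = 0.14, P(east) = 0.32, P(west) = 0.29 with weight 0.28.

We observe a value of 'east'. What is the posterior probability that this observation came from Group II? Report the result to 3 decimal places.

Apply Bayes' rule: the posterior for each component is proportional to its prior times its likelihood at x.
Component likelihoods at x = 'east':
  p_I = P(east | comp) = 0.22
  p_II = P(east | comp) = 0.29
  p_III = P(east | comp) = 0.07
  p_IV = P(east | comp) = 0.32
Unnormalised posteriors:
  P(Z=I)·p_I = 0.18 × 0.22 = 0.0396
  P(Z=II)·p_II = 0.21 × 0.29 = 0.0609
  P(Z=III)·p_III = 0.33 × 0.07 = 0.0231
  P(Z=IV)·p_IV = 0.28 × 0.32 = 0.0896
Sum: 0.0396 + 0.0609 + 0.0231 + 0.0896 = 0.2132
P(Group II | 'east') = 0.0609 / 0.2132 ≈ 0.286

0.286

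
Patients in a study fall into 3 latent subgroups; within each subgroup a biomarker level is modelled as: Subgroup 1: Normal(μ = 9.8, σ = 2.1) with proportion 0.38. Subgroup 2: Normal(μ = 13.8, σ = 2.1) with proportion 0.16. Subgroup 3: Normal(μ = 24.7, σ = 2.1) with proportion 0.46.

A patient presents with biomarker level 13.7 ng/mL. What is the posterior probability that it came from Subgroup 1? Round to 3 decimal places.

By Bayes' theorem, P(k | x) = P(Z=k) f_k(x) / Σ_j P(Z=j) f_j(x).
Normal densities:
  f_1 = (1/(2.1·√(2π)))·exp(−(13.7−9.8)²/(2·2.1²)) = 0.189973·exp(-1.72449) = 0.0338653
  f_2 = (1/(2.1·√(2π)))·exp(−(13.7−13.8)²/(2·2.1²)) = 0.189973·exp(-0.00113) = 0.189757
  f_3 = (1/(2.1·√(2π)))·exp(−(13.7−24.7)²/(2·2.1²)) = 0.189973·exp(-13.71882) = 2.09258e-07
Prior × likelihood for each component:
  P(Z=1)·f_1 = 0.38 × 0.0338653 = 0.0128688
  P(Z=2)·f_2 = 0.16 × 0.189757 = 0.0303612
  P(Z=3)·f_3 = 0.46 × 2.09258e-07 = 9.62588e-08
Marginal: 0.0128688 + 0.0303612 + 9.62588e-08 = 0.0432301
Responsibility of Subgroup 1: 0.0128688 / 0.0432301 ≈ 0.298

0.298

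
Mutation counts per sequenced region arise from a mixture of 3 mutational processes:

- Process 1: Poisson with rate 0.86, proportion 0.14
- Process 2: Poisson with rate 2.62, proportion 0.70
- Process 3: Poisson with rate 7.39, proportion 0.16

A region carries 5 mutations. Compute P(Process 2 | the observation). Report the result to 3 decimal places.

0.740

The responsibility of component k is P(Z=k) f_k(x) divided by Σ_j P(Z=j) f_j(x).
Component likelihoods at x = 5 mutations:
  f_1 = 0.00165889
  f_2 = 0.0748986
  f_3 = 0.113398
Unnormalised posteriors:
  P(Z=1)·f_1 = 0.14 × 0.00165889 = 0.000232245
  P(Z=2)·f_2 = 0.70 × 0.0748986 = 0.052429
  P(Z=3)·f_3 = 0.16 × 0.113398 = 0.0181437
Normaliser: 0.000232245 + 0.052429 + 0.0181437 = 0.0708049
So the posterior for Process 2 is 0.052429 / 0.0708049 ≈ 0.740.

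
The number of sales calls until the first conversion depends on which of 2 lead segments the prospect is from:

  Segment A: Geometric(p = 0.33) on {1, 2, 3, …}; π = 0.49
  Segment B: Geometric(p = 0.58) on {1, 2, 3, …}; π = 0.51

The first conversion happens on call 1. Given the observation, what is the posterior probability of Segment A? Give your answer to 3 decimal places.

Apply Bayes' rule: the posterior for each component is proportional to its prior times its likelihood at x.
Evaluate each component's likelihood at the observed value:
  L_A = 0.33
  L_B = 0.58
Multiply by the mixture weights:
  P(Z=A)·L_A = 0.49 × 0.33 = 0.1617
  P(Z=B)·L_B = 0.51 × 0.58 = 0.2958
Marginal: 0.1617 + 0.2958 = 0.4575
P(Segment A | 1) ≈ 0.353

0.353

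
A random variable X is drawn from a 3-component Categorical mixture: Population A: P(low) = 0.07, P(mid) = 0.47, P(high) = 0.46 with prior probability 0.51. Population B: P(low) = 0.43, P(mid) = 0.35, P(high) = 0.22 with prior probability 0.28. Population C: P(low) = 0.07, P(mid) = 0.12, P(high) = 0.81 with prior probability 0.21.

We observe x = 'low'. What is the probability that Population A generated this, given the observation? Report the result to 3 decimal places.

0.209

Apply Bayes' rule: the posterior for each component is proportional to its prior times its likelihood at x.
Evaluate each component's likelihood at the observed value:
  f_A = P(low | comp) = 0.07
  f_B = P(low | comp) = 0.43
  f_C = P(low | comp) = 0.07
Prior × likelihood for each component:
  π_A·f_A = 0.51 × 0.07 = 0.0357
  π_B·f_B = 0.28 × 0.43 = 0.1204
  π_C·f_C = 0.21 × 0.07 = 0.0147
Marginal: 0.0357 + 0.1204 + 0.0147 = 0.1708
P(Population A | 'low') = 0.0357 / 0.1708 ≈ 0.209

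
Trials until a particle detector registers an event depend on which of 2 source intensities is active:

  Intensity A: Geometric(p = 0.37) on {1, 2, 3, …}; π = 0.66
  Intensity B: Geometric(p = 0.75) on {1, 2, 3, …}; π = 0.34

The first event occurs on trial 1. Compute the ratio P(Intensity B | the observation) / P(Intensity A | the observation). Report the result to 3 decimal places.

1.044

Posterior odds = (π_i f_i(x)) / (π_j f_j(x)); the normalising sum cancels.
Evaluate each component's likelihood at the observed value:
  f_A = 0.37
  f_B = 0.75
0.255 / 0.2442 ≈ 1.044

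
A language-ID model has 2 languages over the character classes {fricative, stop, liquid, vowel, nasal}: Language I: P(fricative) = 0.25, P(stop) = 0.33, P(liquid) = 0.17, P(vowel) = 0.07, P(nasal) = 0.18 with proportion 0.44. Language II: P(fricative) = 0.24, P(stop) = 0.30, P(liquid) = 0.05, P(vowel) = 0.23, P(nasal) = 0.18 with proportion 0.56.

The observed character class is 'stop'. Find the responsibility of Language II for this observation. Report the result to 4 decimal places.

0.5364

By Bayes' theorem, P(k | x) = π_k f_k(x) / Σ_j π_j f_j(x).
Evaluate each component's likelihood at the observed value:
  f_I = P(stop | comp) = 0.33
  f_II = P(stop | comp) = 0.30
Multiply by the mixture weights:
  π_I·f_I = 0.44 × 0.33 = 0.1452
  π_II·f_II = 0.56 × 0.3 = 0.168
Evidence: 0.1452 + 0.168 = 0.3132
P(Language II | 'stop') ≈ 0.5364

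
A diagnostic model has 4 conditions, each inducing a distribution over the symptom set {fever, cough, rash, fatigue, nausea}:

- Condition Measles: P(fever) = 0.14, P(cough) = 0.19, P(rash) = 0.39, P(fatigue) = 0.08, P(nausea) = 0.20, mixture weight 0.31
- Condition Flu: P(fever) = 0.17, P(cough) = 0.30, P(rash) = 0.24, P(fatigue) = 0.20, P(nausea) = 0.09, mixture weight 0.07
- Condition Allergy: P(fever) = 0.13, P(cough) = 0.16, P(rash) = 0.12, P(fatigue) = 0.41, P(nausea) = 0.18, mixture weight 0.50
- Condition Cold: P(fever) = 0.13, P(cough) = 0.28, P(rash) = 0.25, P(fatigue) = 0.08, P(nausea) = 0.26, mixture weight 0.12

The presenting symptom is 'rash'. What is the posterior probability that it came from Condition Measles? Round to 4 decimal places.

By Bayes' theorem, P(k | x) = π_k f_k(x) / Σ_j π_j f_j(x).
Categorical probabilities:
  L_Measles = 0.39
  L_Flu = 0.24
  L_Allergy = 0.12
  L_Cold = 0.25
Unnormalised posteriors:
  π_Measles·L_Measles = 0.31 × 0.39 = 0.1209
  π_Flu·L_Flu = 0.07 × 0.24 = 0.0168
  π_Allergy·L_Allergy = 0.50 × 0.12 = 0.06
  π_Cold·L_Cold = 0.12 × 0.25 = 0.03
Normaliser: 0.1209 + 0.0168 + 0.06 + 0.03 = 0.2277
Responsibility of Condition Measles: 0.1209 / 0.2277 ≈ 0.5310

0.5310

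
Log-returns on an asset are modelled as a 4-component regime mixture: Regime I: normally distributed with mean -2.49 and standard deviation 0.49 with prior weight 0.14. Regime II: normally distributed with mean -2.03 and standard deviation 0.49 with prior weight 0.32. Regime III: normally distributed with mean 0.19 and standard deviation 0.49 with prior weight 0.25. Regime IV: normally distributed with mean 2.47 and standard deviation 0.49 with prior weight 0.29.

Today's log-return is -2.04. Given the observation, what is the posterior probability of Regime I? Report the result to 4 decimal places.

0.2230

Posterior ∝ prior × likelihood, so P(k | x) ∝ P(Z=k) f_k(x); normalise over all components.
Evaluate each component's likelihood at the observed value:
  L_I = 0.534038
  L_II = 0.813998
  L_III = 2.58944e-05
  L_IV = 3.27386e-19
Weight by the priors:
  P(Z=I)·L_I = 0.14 × 0.534038 = 0.0747653
  P(Z=II)·L_II = 0.32 × 0.813998 = 0.260479
  P(Z=III)·L_III = 0.25 × 2.58944e-05 = 6.47361e-06
  P(Z=IV)·L_IV = 0.29 × 3.27386e-19 = 9.49419e-20
Normaliser: 0.0747653 + 0.260479 + 6.47361e-06 + 9.49419e-20 = 0.335251
So the posterior for Regime I is 0.0747653 / 0.335251 ≈ 0.2230.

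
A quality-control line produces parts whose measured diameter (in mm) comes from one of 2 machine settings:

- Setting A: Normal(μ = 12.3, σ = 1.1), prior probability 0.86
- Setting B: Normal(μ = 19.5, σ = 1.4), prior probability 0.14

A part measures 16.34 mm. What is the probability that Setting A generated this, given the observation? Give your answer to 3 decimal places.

0.105

P(component k | x) = π_k·f_k(x) / marginal(x), where marginal(x) = Σ_j π_j·f_j(x).
Normal densities:
  L_A = (1/(1.1·√(2π)))·exp(−(16.34−12.3)²/(2·1.1²)) = 0.362675·exp(-6.74446) = 0.000427006
  L_B = (1/(1.4·√(2π)))·exp(−(16.34−19.5)²/(2·1.4²)) = 0.284959·exp(-2.54735) = 0.0223092
Multiply by the mixture weights:
  π_A·L_A = 0.86 × 0.000427006 = 0.000367226
  π_B·L_B = 0.14 × 0.0223092 = 0.00312328
Normaliser: 0.000367226 + 0.00312328 = 0.00349051
Responsibility of Setting A: 0.000367226 / 0.00349051 ≈ 0.105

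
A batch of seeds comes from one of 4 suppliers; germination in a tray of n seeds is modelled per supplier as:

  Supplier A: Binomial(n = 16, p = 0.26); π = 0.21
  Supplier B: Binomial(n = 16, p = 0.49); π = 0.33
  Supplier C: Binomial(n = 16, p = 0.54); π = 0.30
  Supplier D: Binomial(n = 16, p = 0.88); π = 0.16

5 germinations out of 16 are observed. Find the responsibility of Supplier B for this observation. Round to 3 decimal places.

Posterior ∝ prior × likelihood, so P(k | x) ∝ P(Z=k) f_k(x); normalise over all components.
Component likelihoods at x = 5 germinations out of 16:
  p_A = 0.189103
  p_B = 0.0749092
  p_C = 0.039137
  p_D = 1.71273e-07
Unnormalised posteriors:
  P(Z=A)·p_A = 0.21 × 0.189103 = 0.0397116
  P(Z=B)·p_B = 0.33 × 0.0749092 = 0.02472
  P(Z=C)·p_C = 0.30 × 0.039137 = 0.0117411
  P(Z=D)·p_D = 0.16 × 1.71273e-07 = 2.74037e-08
Denominator: 0.0397116 + 0.02472 + 0.0117411 + 2.74037e-08 = 0.0761728
Responsibility of Supplier B: 0.02472 / 0.0761728 ≈ 0.325

0.325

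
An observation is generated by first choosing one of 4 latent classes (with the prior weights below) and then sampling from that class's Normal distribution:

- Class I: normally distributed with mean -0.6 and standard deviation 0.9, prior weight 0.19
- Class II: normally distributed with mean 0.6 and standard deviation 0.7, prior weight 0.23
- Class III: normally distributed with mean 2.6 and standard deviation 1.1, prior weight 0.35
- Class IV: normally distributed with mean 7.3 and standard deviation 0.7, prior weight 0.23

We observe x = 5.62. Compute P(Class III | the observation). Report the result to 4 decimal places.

0.2848

Apply Bayes' rule: the posterior for each component is proportional to its prior times its likelihood at x.
Evaluate each component's likelihood at the observed value:
  f_I = (1/(0.9·√(2π)))·exp(−(5.62−-0.6)²/(2·0.9²)) = 0.443269·exp(-23.88173) = 1.8835e-11
  f_II = (1/(0.7·√(2π)))·exp(−(5.62−0.6)²/(2·0.7²)) = 0.569918·exp(-25.71469) = 3.87313e-12
  f_III = (1/(1.1·√(2π)))·exp(−(5.62−2.6)²/(2·1.1²)) = 0.362675·exp(-3.76876) = 0.00837077
  f_IV = (1/(0.7·√(2π)))·exp(−(5.62−7.3)²/(2·0.7²)) = 0.569918·exp(-2.88000) = 0.0319922
Multiply by the mixture weights:
  w_I·f_I = 0.19 × 1.8835e-11 = 3.57864e-12
  w_II·f_II = 0.23 × 3.87313e-12 = 8.90821e-13
  w_III·f_III = 0.35 × 0.00837077 = 0.00292977
  w_IV·f_IV = 0.23 × 0.0319922 = 0.0073582
Evidence: 3.57864e-12 + 8.90821e-13 + 0.00292977 + 0.0073582 = 0.010288
So the posterior for Class III is 0.00292977 / 0.010288 ≈ 0.2848.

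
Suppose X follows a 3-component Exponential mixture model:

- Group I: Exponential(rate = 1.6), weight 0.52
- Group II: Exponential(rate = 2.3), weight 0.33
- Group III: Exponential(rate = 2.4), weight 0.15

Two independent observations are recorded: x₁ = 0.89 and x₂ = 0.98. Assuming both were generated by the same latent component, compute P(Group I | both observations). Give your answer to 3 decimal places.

0.667

Apply Bayes' rule: the posterior for each component is proportional to its prior times its likelihood at x.
Since both observations come from the same component, the likelihood for component k is f_k(x₁)·f_k(x₂).
  p_I = [0.385199] × [0.333539] = 0.128479
  p_II = [0.29698] × [0.24145] = 0.0717059
  p_III = [0.283503] × [0.228429] = 0.0647603
Unnormalised posteriors:
  P(Z=I)·p_I = 0.52 × 0.128479 = 0.0668089
  P(Z=II)·p_II = 0.33 × 0.0717059 = 0.023663
  P(Z=III)·p_III = 0.15 × 0.0647603 = 0.00971404
Normaliser: 0.0668089 + 0.023663 + 0.00971404 = 0.100186
P(Group I | x₁, x₂) = 0.0668089 / 0.100186 ≈ 0.667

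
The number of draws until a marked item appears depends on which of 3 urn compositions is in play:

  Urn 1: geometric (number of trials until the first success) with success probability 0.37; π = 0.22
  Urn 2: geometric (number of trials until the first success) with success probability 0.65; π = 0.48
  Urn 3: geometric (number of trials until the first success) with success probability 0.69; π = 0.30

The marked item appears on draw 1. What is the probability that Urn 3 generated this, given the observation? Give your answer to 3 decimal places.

0.345

Posterior ∝ prior × likelihood, so P(k | x) ∝ w_k f_k(x); normalise over all components.
Component likelihoods at x = 1:
  f_1 = 0.37
  f_2 = 0.65
  f_3 = 0.69
Multiply by the mixture weights:
  w_1·f_1 = 0.22 × 0.37 = 0.0814
  w_2·f_2 = 0.48 × 0.65 = 0.312
  w_3·f_3 = 0.30 × 0.69 = 0.207
Normaliser: 0.0814 + 0.312 + 0.207 = 0.6004
P(Urn 3 | the observation) ≈ 0.345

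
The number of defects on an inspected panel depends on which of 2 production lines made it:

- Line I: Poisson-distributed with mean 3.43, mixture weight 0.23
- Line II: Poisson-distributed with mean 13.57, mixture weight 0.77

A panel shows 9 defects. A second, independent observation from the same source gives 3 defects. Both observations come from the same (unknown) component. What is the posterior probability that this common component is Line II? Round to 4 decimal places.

Apply Bayes' rule: the posterior for each component is proportional to its prior times its likelihood at x.
Since both observations come from the same component, the likelihood for component k is f_k(x₁)·f_k(x₂).
  L_I = [e^(−3.43)·3.43^9/9! = 0.00586481] × [0.217822] = 0.00127748
  L_II = [e^(−13.57)·13.57^9/9! = 0.0549641] × [0.000532368] = 2.92612e-05
Prior × likelihood for each component:
  π_I·L_I = 0.23 × 0.00127748 = 0.000293821
  π_II·L_II = 0.77 × 2.92612e-05 = 2.25311e-05
Normaliser: 0.000293821 + 2.25311e-05 = 0.000316352
So the posterior for Line II is 2.25311e-05 / 0.000316352 ≈ 0.0712.

0.0712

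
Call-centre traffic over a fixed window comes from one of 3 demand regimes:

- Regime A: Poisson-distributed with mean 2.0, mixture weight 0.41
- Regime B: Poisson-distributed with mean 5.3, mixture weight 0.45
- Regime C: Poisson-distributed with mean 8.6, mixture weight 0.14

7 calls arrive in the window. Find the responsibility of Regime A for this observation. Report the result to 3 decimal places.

0.020

By Bayes' theorem, P(k | x) = w_k f_k(x) / Σ_j w_j f_j(x).
Component likelihoods at x = 7 calls:
  p_A = 0.00343709
  p_B = 0.116343
  p_C = 0.127094
Prior × likelihood for each component:
  w_A·p_A = 0.41 × 0.00343709 = 0.00140921
  w_B·p_B = 0.45 × 0.116343 = 0.0523543
  w_C·p_C = 0.14 × 0.127094 = 0.0177932
Denominator: 0.00140921 + 0.0523543 + 0.0177932 = 0.0715567
So the posterior for Regime A is 0.00140921 / 0.0715567 ≈ 0.020.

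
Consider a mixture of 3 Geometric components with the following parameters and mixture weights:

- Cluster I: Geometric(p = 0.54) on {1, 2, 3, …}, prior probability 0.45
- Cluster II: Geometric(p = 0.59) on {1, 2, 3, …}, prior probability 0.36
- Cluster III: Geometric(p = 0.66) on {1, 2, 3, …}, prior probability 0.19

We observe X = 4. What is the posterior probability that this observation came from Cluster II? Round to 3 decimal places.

By Bayes' theorem, P(k | x) = π_k f_k(x) / Σ_j π_j f_j(x).
Geometric probabilities:
  f_I = 0.54·(1−0.54)^3 = 0.54·0.097336 = 0.0525614
  f_II = 0.59·(1−0.59)^3 = 0.59·0.068921 = 0.0406634
  f_III = 0.66·(1−0.66)^3 = 0.66·0.039304 = 0.0259406
Unnormalised posteriors:
  π_I·f_I = 0.45 × 0.0525614 = 0.0236526
  π_II·f_II = 0.36 × 0.0406634 = 0.0146388
  π_III·f_III = 0.19 × 0.0259406 = 0.00492872
Normaliser: 0.0236526 + 0.0146388 + 0.00492872 = 0.0432202
So the posterior for Cluster II is 0.0146388 / 0.0432202 ≈ 0.339.

0.339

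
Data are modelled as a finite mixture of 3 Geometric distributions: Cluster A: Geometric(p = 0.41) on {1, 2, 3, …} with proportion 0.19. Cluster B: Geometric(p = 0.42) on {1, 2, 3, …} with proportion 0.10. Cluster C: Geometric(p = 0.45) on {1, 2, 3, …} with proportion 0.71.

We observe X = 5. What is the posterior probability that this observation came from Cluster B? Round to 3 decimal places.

0.109

Apply Bayes' rule: the posterior for each component is proportional to its prior times its likelihood at x.
Component likelihoods at x = 5:
  f_A = 0.41·(1−0.41)^4 = 0.41·0.121174 = 0.0496812
  f_B = 0.42·(1−0.42)^4 = 0.42·0.113165 = 0.0475293
  f_C = 0.45·(1−0.45)^4 = 0.45·0.0915063 = 0.0411778
Weight by the priors:
  w_A·f_A = 0.19 × 0.0496812 = 0.00943942
  w_B·f_B = 0.10 × 0.0475293 = 0.00475293
  w_C·f_C = 0.71 × 0.0411778 = 0.0292362
Evidence: 0.00943942 + 0.00475293 + 0.0292362 = 0.0434286
Responsibility of Cluster B: 0.00475293 / 0.0434286 ≈ 0.109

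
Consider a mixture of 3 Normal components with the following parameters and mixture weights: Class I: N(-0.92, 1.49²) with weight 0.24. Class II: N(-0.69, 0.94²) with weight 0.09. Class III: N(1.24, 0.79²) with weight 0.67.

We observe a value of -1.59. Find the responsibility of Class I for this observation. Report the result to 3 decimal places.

Apply Bayes' rule: the posterior for each component is proportional to its prior times its likelihood at x.
Normal densities:
  p_I = 0.242001
  p_II = 0.268363
  p_III = 0.000825455
Weight by the priors:
  π_I·p_I = 0.24 × 0.242001 = 0.0580802
  π_II·p_II = 0.09 × 0.268363 = 0.0241527
  π_III·p_III = 0.67 × 0.000825455 = 0.000553055
Sum: 0.0580802 + 0.0241527 + 0.000553055 = 0.0827859
Responsibility of Class I: 0.0580802 / 0.0827859 ≈ 0.702

0.702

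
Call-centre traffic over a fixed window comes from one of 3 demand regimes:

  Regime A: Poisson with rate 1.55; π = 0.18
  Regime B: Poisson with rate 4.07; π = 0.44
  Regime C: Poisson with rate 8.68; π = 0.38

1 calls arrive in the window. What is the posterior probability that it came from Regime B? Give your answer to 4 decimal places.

0.3384

Apply Bayes' rule: the posterior for each component is proportional to its prior times its likelihood at x.
Evaluate each component's likelihood at the observed value:
  f_A = e^(−1.55)·1.55^1/1! = 0.328984
  f_B = e^(−4.07)·4.07^1/1! = 0.069505
  f_C = e^(−8.68)·8.68^1/1! = 0.00147518
Multiply by the mixture weights:
  π_A·f_A = 0.18 × 0.328984 = 0.0592172
  π_B·f_B = 0.44 × 0.069505 = 0.0305822
  π_C·f_C = 0.38 × 0.00147518 = 0.000560567
Normaliser: 0.0592172 + 0.0305822 + 0.000560567 = 0.0903599
Responsibility of Regime B: 0.0305822 / 0.0903599 ≈ 0.3384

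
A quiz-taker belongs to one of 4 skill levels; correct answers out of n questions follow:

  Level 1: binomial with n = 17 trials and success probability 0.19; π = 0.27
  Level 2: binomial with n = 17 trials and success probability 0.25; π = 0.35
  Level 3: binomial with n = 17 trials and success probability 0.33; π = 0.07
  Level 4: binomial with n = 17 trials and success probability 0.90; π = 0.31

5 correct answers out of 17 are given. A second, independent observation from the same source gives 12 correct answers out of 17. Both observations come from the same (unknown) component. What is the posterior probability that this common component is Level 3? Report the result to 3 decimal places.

Posterior ∝ prior × likelihood, so P(k | x) ∝ P(Z=k) f_k(x); normalise over all components.
Since both observations come from the same component, the likelihood for component k is f_k(x₁)·f_k(x₂).
  f_1 = [0.122219] × [4.7755e-06] = 5.83656e-07
  f_2 = [0.191419] × [8.75259e-05] = 1.67541e-05
  f_3 = [0.198161] × [0.00139345] = 0.000276127
  f_4 = [3.65395e-09] × [0.0174767] = 6.38592e-11
Weight by the priors:
  P(Z=1)·f_1 = 0.27 × 5.83656e-07 = 1.57587e-07
  P(Z=2)·f_2 = 0.35 × 1.67541e-05 = 5.86395e-06
  P(Z=3)·f_3 = 0.07 × 0.000276127 = 1.93289e-05
  P(Z=4)·f_4 = 0.31 × 6.38592e-11 = 1.97963e-11
Normaliser: 1.57587e-07 + 5.86395e-06 + 1.93289e-05 + 1.97963e-11 = 2.53505e-05
P(Level 3 | x) ≈ 0.762

0.762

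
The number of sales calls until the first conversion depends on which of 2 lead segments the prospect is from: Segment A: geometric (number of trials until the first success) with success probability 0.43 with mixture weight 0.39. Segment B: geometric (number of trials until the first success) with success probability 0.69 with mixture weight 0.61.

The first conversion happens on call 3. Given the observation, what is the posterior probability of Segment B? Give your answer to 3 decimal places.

0.426

Apply Bayes' rule: the posterior for each component is proportional to its prior times its likelihood at x.
Component likelihoods at x = 3:
  L_A = 0.139707
  L_B = 0.066309
Prior × likelihood for each component:
  π_A·L_A = 0.39 × 0.139707 = 0.0544857
  π_B·L_B = 0.61 × 0.066309 = 0.0404485
Marginal: 0.0544857 + 0.0404485 = 0.0949342
So the posterior for Segment B is 0.0404485 / 0.0949342 ≈ 0.426.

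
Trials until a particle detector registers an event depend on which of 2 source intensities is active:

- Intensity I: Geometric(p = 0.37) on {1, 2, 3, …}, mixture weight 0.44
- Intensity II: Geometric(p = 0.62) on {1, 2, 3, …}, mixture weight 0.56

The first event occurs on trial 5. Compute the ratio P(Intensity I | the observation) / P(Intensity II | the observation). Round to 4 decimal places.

The posterior odds equal the prior odds times the likelihood ratio: (π_i/π_j)·(f_i(x)/f_j(x)).
Component likelihoods at x = 5:
  p_I = 0.37·(1−0.37)^4 = 0.37·0.15753 = 0.058286
  p_II = 0.62·(1−0.62)^4 = 0.62·0.0208514 = 0.0129278
Odds = (0.44/0.56) × (0.058286/0.0129278) = 0.785714 × 4.50856 ≈ 3.5424

3.5424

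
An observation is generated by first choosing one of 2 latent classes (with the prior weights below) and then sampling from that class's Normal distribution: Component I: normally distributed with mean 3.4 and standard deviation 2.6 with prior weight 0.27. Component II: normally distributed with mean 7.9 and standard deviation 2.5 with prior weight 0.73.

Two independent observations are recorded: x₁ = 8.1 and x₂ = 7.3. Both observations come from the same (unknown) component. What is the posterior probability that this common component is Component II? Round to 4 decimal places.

0.9781

The responsibility of component k is w_k f_k(x) divided by Σ_j w_j f_j(x).
Since both observations come from the same component, the likelihood for component k is f_k(x₁)·f_k(x₂).
  p_I = [0.029947] × [0.0498145] = 0.00149179
  p_II = [0.159067] × [0.155047] = 0.0246628
Unnormalised posteriors:
  w_I·p_I = 0.27 × 0.00149179 = 0.000402784
  w_II·p_II = 0.73 × 0.0246628 = 0.0180039
Normaliser: 0.000402784 + 0.0180039 = 0.0184066
So the posterior for Component II is 0.0180039 / 0.0184066 ≈ 0.9781.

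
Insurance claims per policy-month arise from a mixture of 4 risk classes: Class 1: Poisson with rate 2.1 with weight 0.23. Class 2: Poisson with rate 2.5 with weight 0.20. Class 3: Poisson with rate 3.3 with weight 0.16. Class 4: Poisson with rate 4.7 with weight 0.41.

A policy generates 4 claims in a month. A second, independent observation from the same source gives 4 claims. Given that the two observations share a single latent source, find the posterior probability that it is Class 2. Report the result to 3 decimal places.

P(component k | x) = P(Z=k)·f_k(x) / marginal(x), where marginal(x) = Σ_j P(Z=j)·f_j(x).
Since both observations come from the same component, the likelihood for component k is f_k(x₁)·f_k(x₂).
  L_1 = [0.099231] × [0.099231] = 0.0098468
  L_2 = [0.133602] × [0.133602] = 0.0178495
  L_3 = [0.182252] × [0.182252] = 0.0332159
  L_4 = [0.184925] × [0.184925] = 0.0341973
Weight by the priors:
  P(Z=1)·L_1 = 0.23 × 0.0098468 = 0.00226476
  P(Z=2)·L_2 = 0.20 × 0.0178495 = 0.00356989
  P(Z=3)·L_3 = 0.16 × 0.0332159 = 0.00531454
  P(Z=4)·L_4 = 0.41 × 0.0341973 = 0.0140209
Marginal: 0.00226476 + 0.00356989 + 0.00531454 + 0.0140209 = 0.0251701
Responsibility of Class 2: 0.00356989 / 0.0251701 ≈ 0.142

0.142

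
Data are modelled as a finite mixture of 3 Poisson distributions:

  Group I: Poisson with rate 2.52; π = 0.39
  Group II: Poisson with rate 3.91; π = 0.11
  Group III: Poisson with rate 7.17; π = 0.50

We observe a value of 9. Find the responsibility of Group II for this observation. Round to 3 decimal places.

0.024

Apply Bayes' rule: the posterior for each component is proportional to its prior times its likelihood at x.
Component likelihoods at x = 9:
  L_I = 0.000908698
  L_II = 0.011796
  L_III = 0.106174
Weight by the priors:
  w_I·L_I = 0.39 × 0.000908698 = 0.000354392
  w_II·L_II = 0.11 × 0.011796 = 0.00129756
  w_III·L_III = 0.50 × 0.106174 = 0.053087
Sum: 0.000354392 + 0.00129756 + 0.053087 = 0.0547389
Responsibility of Group II: 0.00129756 / 0.0547389 ≈ 0.024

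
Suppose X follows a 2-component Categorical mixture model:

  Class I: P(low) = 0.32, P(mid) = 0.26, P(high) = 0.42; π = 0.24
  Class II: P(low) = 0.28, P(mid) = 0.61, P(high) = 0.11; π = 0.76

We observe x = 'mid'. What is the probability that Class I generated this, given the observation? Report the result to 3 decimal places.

0.119

Apply Bayes' rule: the posterior for each component is proportional to its prior times its likelihood at x.
Component likelihoods at x = 'mid':
  f_I = 0.26
  f_II = 0.61
Weight by the priors:
  π_I·f_I = 0.24 × 0.26 = 0.0624
  π_II·f_II = 0.76 × 0.61 = 0.4636
Normaliser: 0.0624 + 0.4636 = 0.526
So the posterior for Class I is 0.0624 / 0.526 ≈ 0.119.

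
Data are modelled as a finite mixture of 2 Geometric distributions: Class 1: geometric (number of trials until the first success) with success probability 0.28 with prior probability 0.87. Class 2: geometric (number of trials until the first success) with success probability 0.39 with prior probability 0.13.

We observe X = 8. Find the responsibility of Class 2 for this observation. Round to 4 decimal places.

Apply Bayes' rule: the posterior for each component is proportional to its prior times its likelihood at x.
Evaluate each component's likelihood at the observed value:
  L_1 = 0.28·(1−0.28)^7 = 0.28·0.100306 = 0.0280857
  L_2 = 0.39·(1−0.39)^7 = 0.39·0.0314274 = 0.0122567
Multiply by the mixture weights:
  w_1·L_1 = 0.87 × 0.0280857 = 0.0244346
  w_2·L_2 = 0.13 × 0.0122567 = 0.00159337
Normaliser: 0.0244346 + 0.00159337 = 0.0260279
Responsibility of Class 2: 0.00159337 / 0.0260279 ≈ 0.0612

0.0612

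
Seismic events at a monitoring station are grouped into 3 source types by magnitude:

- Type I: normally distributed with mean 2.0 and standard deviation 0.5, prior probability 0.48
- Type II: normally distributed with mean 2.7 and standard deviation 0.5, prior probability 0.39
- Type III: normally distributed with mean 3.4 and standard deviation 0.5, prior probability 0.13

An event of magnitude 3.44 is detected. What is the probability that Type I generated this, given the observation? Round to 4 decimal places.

0.0284

The responsibility of component k is π_k f_k(x) divided by Σ_j π_j f_j(x).
Evaluate each component's likelihood at the observed value:
  L_I = (1/(0.5·√(2π)))·exp(−(3.44−2.0)²/(2·0.5²)) = 0.797885·exp(-4.14720) = 0.0126135
  L_II = (1/(0.5·√(2π)))·exp(−(3.44−2.7)²/(2·0.5²)) = 0.797885·exp(-1.09520) = 0.266871
  L_III = (1/(0.5·√(2π)))·exp(−(3.44−3.4)²/(2·0.5²)) = 0.797885·exp(-0.00320) = 0.795335
Prior × likelihood for each component:
  π_I·L_I = 0.48 × 0.0126135 = 0.00605446
  π_II·L_II = 0.39 × 0.266871 = 0.10408
  π_III·L_III = 0.13 × 0.795335 = 0.103394
Denominator: 0.00605446 + 0.10408 + 0.103394 = 0.213528
P(Type I | 3.44) ≈ 0.0284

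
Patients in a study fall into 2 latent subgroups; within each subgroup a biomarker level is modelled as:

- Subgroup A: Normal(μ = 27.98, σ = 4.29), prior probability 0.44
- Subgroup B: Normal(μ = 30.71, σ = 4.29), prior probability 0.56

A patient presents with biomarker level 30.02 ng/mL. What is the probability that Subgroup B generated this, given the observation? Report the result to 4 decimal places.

0.5845

The responsibility of component k is π_k f_k(x) divided by Σ_j π_j f_j(x).
Normal densities:
  L_A = (1/(4.29·√(2π)))·exp(−(30.02−27.98)²/(2·4.29²)) = 0.092994·exp(-0.11306) = 0.0830521
  L_B = (1/(4.29·√(2π)))·exp(−(30.02−30.71)²/(2·4.29²)) = 0.092994·exp(-0.01293) = 0.0917984
Prior × likelihood for each component:
  π_A·L_A = 0.44 × 0.0830521 = 0.0365429
  π_B·L_B = 0.56 × 0.0917984 = 0.0514071
Sum: 0.0365429 + 0.0514071 = 0.0879501
Responsibility of Subgroup B: 0.0514071 / 0.0879501 ≈ 0.5845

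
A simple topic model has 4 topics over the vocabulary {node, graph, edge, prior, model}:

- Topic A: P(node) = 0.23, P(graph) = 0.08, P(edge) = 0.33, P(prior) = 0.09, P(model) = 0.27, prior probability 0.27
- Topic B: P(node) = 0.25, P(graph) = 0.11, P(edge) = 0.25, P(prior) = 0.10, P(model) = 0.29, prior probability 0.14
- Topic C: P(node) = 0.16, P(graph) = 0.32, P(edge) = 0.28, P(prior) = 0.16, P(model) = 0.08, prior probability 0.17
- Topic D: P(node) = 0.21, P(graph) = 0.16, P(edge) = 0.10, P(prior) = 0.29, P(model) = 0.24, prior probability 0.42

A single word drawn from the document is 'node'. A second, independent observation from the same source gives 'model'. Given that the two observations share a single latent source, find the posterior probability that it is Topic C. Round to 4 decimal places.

By Bayes' theorem, P(k | x) = P(Z=k) f_k(x) / Σ_j P(Z=j) f_j(x).
Since both observations come from the same component, the likelihood for component k is f_k(x₁)·f_k(x₂).
  p_A = [P(node | comp) = 0.23] × [0.27] = 0.0621
  p_B = [P(node | comp) = 0.25] × [0.29] = 0.0725
  p_C = [P(node | comp) = 0.16] × [0.08] = 0.0128
  p_D = [P(node | comp) = 0.21] × [0.24] = 0.0504
Unnormalised posteriors:
  P(Z=A)·p_A = 0.27 × 0.0621 = 0.016767
  P(Z=B)·p_B = 0.14 × 0.0725 = 0.01015
  P(Z=C)·p_C = 0.17 × 0.0128 = 0.002176
  P(Z=D)·p_D = 0.42 × 0.0504 = 0.021168
Evidence: 0.016767 + 0.01015 + 0.002176 + 0.021168 = 0.050261
P(Topic C | x₁,x₂) = 0.002176 / 0.050261 ≈ 0.0433

0.0433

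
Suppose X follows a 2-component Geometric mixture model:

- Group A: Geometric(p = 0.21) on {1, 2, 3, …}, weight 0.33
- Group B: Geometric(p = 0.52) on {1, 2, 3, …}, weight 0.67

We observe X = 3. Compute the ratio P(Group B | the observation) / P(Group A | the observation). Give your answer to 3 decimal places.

1.856

The posterior odds equal the prior odds times the likelihood ratio: (π_i/π_j)·(f_i(x)/f_j(x)).
Geometric probabilities:
  f_A = 0.21·(1−0.21)^2 = 0.21·0.6241 = 0.131061
  f_B = 0.52·(1−0.52)^2 = 0.52·0.2304 = 0.119808
0.0802714 / 0.0432501 ≈ 1.856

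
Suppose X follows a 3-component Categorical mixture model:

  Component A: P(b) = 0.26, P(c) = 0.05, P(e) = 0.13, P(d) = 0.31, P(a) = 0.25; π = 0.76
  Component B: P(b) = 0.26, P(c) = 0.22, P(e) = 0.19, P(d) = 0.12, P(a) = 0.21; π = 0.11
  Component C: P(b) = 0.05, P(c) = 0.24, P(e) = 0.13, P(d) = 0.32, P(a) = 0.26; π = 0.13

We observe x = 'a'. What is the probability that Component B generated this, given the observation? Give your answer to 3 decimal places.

0.094

By Bayes' theorem, P(k | x) = π_k f_k(x) / Σ_j π_j f_j(x).
Component likelihoods at x = 'a':
  p_A = P(a | comp) = 0.25
  p_B = P(a | comp) = 0.21
  p_C = P(a | comp) = 0.26
Prior × likelihood for each component:
  π_A·p_A = 0.76 × 0.25 = 0.19
  π_B·p_B = 0.11 × 0.21 = 0.0231
  π_C·p_C = 0.13 × 0.26 = 0.0338
Denominator: 0.19 + 0.0231 + 0.0338 = 0.2469
Responsibility of Component B: 0.0231 / 0.2469 ≈ 0.094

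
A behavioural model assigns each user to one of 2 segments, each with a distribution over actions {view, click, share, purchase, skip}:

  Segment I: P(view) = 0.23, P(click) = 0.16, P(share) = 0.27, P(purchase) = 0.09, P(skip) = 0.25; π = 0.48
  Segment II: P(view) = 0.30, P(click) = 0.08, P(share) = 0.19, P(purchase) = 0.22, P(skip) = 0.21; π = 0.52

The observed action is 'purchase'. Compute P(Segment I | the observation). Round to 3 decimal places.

By Bayes' theorem, P(k | x) = w_k f_k(x) / Σ_j w_j f_j(x).
Categorical probabilities:
  L_I = 0.09
  L_II = 0.22
Prior × likelihood for each component:
  w_I·L_I = 0.48 × 0.09 = 0.0432
  w_II·L_II = 0.52 × 0.22 = 0.1144
Sum: 0.0432 + 0.1144 = 0.1576
So the posterior for Segment I is 0.0432 / 0.1576 ≈ 0.274.

0.274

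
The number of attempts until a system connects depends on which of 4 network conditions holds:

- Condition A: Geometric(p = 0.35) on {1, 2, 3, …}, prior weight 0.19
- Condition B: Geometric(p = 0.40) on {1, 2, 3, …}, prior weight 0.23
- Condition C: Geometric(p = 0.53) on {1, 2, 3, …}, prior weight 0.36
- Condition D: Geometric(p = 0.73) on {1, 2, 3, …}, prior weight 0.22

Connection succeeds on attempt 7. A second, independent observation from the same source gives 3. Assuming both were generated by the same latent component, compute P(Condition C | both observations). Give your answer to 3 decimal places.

Posterior ∝ prior × likelihood, so P(k | x) ∝ π_k f_k(x); normalise over all components.
Since both observations come from the same component, the likelihood for component k is f_k(x₁)·f_k(x₂).
  L_A = [0.35·(1−0.35)^6 = 0.35·0.0754189 = 0.0263966] × [0.147875] = 0.0039034
  L_B = [0.40·(1−0.40)^6 = 0.40·0.046656 = 0.0186624] × [0.144] = 0.00268739
  L_C = [0.53·(1−0.53)^6 = 0.53·0.0107792 = 0.00571298] × [0.117077] = 0.000668859
  L_D = [0.73·(1−0.73)^6 = 0.73·0.00038742 = 0.000282817] × [0.053217] = 1.50507e-05
Multiply by the mixture weights:
  π_A·L_A = 0.19 × 0.0039034 = 0.000741646
  π_B·L_B = 0.23 × 0.00268739 = 0.000618099
  π_C·L_C = 0.36 × 0.000668859 = 0.000240789
  π_D·L_D = 0.22 × 1.50507e-05 = 3.31115e-06
Sum: 0.000741646 + 0.000618099 + 0.000240789 + 3.31115e-06 = 0.00160384
So the posterior for Condition C is 0.000240789 / 0.00160384 ≈ 0.150.

0.150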